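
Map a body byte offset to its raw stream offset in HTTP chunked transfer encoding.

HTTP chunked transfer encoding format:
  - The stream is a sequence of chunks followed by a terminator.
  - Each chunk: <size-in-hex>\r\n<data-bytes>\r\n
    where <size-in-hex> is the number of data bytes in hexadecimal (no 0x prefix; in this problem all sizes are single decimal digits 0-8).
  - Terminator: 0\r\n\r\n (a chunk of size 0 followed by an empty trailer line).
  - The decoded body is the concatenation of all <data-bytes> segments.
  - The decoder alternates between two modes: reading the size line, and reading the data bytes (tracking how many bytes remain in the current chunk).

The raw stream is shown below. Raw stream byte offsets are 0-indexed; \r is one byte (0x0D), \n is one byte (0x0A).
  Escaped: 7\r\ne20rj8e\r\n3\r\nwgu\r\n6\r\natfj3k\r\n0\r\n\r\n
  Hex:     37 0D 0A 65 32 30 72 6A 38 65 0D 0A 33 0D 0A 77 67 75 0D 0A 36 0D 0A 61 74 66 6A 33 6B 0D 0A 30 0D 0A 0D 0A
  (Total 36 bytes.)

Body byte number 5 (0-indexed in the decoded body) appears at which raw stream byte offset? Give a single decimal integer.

Answer: 8

Derivation:
Chunk 1: stream[0..1]='7' size=0x7=7, data at stream[3..10]='e20rj8e' -> body[0..7], body so far='e20rj8e'
Chunk 2: stream[12..13]='3' size=0x3=3, data at stream[15..18]='wgu' -> body[7..10], body so far='e20rj8ewgu'
Chunk 3: stream[20..21]='6' size=0x6=6, data at stream[23..29]='atfj3k' -> body[10..16], body so far='e20rj8ewguatfj3k'
Chunk 4: stream[31..32]='0' size=0 (terminator). Final body='e20rj8ewguatfj3k' (16 bytes)
Body byte 5 at stream offset 8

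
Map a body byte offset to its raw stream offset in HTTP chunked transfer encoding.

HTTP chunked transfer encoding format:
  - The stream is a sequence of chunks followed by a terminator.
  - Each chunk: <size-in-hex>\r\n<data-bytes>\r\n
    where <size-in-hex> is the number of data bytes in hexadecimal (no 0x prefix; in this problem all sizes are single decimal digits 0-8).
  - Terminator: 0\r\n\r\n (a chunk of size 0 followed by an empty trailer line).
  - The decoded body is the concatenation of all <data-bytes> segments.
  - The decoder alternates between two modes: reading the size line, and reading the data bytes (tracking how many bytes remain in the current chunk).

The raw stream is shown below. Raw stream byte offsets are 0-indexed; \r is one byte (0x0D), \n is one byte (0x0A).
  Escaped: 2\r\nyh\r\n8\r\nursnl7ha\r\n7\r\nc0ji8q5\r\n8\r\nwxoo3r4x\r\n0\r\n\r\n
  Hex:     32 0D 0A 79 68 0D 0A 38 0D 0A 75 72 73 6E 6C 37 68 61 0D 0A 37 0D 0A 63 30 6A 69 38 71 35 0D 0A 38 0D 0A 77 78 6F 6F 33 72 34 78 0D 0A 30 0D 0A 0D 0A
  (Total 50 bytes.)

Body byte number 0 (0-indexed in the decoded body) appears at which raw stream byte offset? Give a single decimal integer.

Chunk 1: stream[0..1]='2' size=0x2=2, data at stream[3..5]='yh' -> body[0..2], body so far='yh'
Chunk 2: stream[7..8]='8' size=0x8=8, data at stream[10..18]='ursnl7ha' -> body[2..10], body so far='yhursnl7ha'
Chunk 3: stream[20..21]='7' size=0x7=7, data at stream[23..30]='c0ji8q5' -> body[10..17], body so far='yhursnl7hac0ji8q5'
Chunk 4: stream[32..33]='8' size=0x8=8, data at stream[35..43]='wxoo3r4x' -> body[17..25], body so far='yhursnl7hac0ji8q5wxoo3r4x'
Chunk 5: stream[45..46]='0' size=0 (terminator). Final body='yhursnl7hac0ji8q5wxoo3r4x' (25 bytes)
Body byte 0 at stream offset 3

Answer: 3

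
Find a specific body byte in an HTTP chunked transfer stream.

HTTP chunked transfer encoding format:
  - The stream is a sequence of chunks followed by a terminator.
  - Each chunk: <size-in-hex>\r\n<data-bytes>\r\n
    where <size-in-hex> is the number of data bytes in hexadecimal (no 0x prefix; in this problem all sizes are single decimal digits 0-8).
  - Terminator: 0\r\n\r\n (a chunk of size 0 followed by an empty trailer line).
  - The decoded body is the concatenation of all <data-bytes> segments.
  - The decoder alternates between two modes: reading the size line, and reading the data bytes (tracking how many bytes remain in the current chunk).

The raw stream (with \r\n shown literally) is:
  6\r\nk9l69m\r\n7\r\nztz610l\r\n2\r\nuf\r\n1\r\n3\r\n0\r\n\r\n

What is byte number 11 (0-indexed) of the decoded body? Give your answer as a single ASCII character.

Chunk 1: stream[0..1]='6' size=0x6=6, data at stream[3..9]='k9l69m' -> body[0..6], body so far='k9l69m'
Chunk 2: stream[11..12]='7' size=0x7=7, data at stream[14..21]='ztz610l' -> body[6..13], body so far='k9l69mztz610l'
Chunk 3: stream[23..24]='2' size=0x2=2, data at stream[26..28]='uf' -> body[13..15], body so far='k9l69mztz610luf'
Chunk 4: stream[30..31]='1' size=0x1=1, data at stream[33..34]='3' -> body[15..16], body so far='k9l69mztz610luf3'
Chunk 5: stream[36..37]='0' size=0 (terminator). Final body='k9l69mztz610luf3' (16 bytes)
Body byte 11 = '0'

Answer: 0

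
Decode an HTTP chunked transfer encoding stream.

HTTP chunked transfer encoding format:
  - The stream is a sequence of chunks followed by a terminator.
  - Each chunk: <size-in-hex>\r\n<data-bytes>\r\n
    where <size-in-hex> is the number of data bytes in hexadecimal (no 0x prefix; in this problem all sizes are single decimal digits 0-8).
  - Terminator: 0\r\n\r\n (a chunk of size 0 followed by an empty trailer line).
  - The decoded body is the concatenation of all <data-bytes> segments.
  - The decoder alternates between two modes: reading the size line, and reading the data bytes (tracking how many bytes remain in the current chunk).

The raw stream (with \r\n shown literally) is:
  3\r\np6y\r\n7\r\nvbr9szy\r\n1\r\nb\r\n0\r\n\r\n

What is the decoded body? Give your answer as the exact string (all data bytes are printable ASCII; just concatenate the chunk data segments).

Answer: p6yvbr9szyb

Derivation:
Chunk 1: stream[0..1]='3' size=0x3=3, data at stream[3..6]='p6y' -> body[0..3], body so far='p6y'
Chunk 2: stream[8..9]='7' size=0x7=7, data at stream[11..18]='vbr9szy' -> body[3..10], body so far='p6yvbr9szy'
Chunk 3: stream[20..21]='1' size=0x1=1, data at stream[23..24]='b' -> body[10..11], body so far='p6yvbr9szyb'
Chunk 4: stream[26..27]='0' size=0 (terminator). Final body='p6yvbr9szyb' (11 bytes)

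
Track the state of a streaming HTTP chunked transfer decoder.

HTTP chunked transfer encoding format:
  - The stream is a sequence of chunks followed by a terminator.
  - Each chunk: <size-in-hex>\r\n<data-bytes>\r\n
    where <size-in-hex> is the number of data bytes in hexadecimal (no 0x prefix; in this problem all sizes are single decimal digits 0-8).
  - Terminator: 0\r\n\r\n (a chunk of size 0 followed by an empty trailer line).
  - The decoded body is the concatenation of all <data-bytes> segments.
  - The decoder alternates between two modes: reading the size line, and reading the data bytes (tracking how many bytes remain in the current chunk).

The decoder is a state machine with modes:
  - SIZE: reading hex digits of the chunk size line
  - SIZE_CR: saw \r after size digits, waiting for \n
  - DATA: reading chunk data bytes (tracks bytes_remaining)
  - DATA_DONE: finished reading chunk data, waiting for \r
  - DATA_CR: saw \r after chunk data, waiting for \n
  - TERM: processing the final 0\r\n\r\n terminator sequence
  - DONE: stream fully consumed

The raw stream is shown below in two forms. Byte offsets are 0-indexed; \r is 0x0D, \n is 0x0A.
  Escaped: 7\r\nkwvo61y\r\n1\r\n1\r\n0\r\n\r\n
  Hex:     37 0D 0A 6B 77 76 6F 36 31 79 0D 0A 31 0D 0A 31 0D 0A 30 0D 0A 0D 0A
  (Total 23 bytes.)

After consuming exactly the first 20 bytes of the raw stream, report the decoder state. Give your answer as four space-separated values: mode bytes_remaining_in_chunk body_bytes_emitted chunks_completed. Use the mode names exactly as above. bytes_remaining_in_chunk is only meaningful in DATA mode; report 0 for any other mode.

Byte 0 = '7': mode=SIZE remaining=0 emitted=0 chunks_done=0
Byte 1 = 0x0D: mode=SIZE_CR remaining=0 emitted=0 chunks_done=0
Byte 2 = 0x0A: mode=DATA remaining=7 emitted=0 chunks_done=0
Byte 3 = 'k': mode=DATA remaining=6 emitted=1 chunks_done=0
Byte 4 = 'w': mode=DATA remaining=5 emitted=2 chunks_done=0
Byte 5 = 'v': mode=DATA remaining=4 emitted=3 chunks_done=0
Byte 6 = 'o': mode=DATA remaining=3 emitted=4 chunks_done=0
Byte 7 = '6': mode=DATA remaining=2 emitted=5 chunks_done=0
Byte 8 = '1': mode=DATA remaining=1 emitted=6 chunks_done=0
Byte 9 = 'y': mode=DATA_DONE remaining=0 emitted=7 chunks_done=0
Byte 10 = 0x0D: mode=DATA_CR remaining=0 emitted=7 chunks_done=0
Byte 11 = 0x0A: mode=SIZE remaining=0 emitted=7 chunks_done=1
Byte 12 = '1': mode=SIZE remaining=0 emitted=7 chunks_done=1
Byte 13 = 0x0D: mode=SIZE_CR remaining=0 emitted=7 chunks_done=1
Byte 14 = 0x0A: mode=DATA remaining=1 emitted=7 chunks_done=1
Byte 15 = '1': mode=DATA_DONE remaining=0 emitted=8 chunks_done=1
Byte 16 = 0x0D: mode=DATA_CR remaining=0 emitted=8 chunks_done=1
Byte 17 = 0x0A: mode=SIZE remaining=0 emitted=8 chunks_done=2
Byte 18 = '0': mode=SIZE remaining=0 emitted=8 chunks_done=2
Byte 19 = 0x0D: mode=SIZE_CR remaining=0 emitted=8 chunks_done=2

Answer: SIZE_CR 0 8 2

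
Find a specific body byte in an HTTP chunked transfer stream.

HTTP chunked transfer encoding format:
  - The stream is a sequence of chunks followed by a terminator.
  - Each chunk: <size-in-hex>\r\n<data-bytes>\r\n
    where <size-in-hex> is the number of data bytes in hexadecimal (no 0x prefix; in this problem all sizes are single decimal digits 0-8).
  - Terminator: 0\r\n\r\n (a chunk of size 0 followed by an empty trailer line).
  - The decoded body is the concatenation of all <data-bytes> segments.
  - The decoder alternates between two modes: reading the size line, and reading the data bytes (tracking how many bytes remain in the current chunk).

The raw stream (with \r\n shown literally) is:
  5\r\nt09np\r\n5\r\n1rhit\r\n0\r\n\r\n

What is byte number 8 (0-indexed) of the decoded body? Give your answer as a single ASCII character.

Answer: i

Derivation:
Chunk 1: stream[0..1]='5' size=0x5=5, data at stream[3..8]='t09np' -> body[0..5], body so far='t09np'
Chunk 2: stream[10..11]='5' size=0x5=5, data at stream[13..18]='1rhit' -> body[5..10], body so far='t09np1rhit'
Chunk 3: stream[20..21]='0' size=0 (terminator). Final body='t09np1rhit' (10 bytes)
Body byte 8 = 'i'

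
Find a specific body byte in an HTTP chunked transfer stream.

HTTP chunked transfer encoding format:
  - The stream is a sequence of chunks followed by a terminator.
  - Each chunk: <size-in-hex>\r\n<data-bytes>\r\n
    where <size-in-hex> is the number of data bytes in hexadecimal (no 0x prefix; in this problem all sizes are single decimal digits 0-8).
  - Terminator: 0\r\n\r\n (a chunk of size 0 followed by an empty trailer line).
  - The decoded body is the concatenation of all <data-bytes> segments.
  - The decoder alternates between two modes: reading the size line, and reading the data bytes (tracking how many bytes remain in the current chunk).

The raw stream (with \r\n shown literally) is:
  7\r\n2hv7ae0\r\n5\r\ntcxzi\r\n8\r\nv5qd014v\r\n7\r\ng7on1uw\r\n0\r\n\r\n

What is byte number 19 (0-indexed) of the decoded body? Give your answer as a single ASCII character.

Chunk 1: stream[0..1]='7' size=0x7=7, data at stream[3..10]='2hv7ae0' -> body[0..7], body so far='2hv7ae0'
Chunk 2: stream[12..13]='5' size=0x5=5, data at stream[15..20]='tcxzi' -> body[7..12], body so far='2hv7ae0tcxzi'
Chunk 3: stream[22..23]='8' size=0x8=8, data at stream[25..33]='v5qd014v' -> body[12..20], body so far='2hv7ae0tcxziv5qd014v'
Chunk 4: stream[35..36]='7' size=0x7=7, data at stream[38..45]='g7on1uw' -> body[20..27], body so far='2hv7ae0tcxziv5qd014vg7on1uw'
Chunk 5: stream[47..48]='0' size=0 (terminator). Final body='2hv7ae0tcxziv5qd014vg7on1uw' (27 bytes)
Body byte 19 = 'v'

Answer: v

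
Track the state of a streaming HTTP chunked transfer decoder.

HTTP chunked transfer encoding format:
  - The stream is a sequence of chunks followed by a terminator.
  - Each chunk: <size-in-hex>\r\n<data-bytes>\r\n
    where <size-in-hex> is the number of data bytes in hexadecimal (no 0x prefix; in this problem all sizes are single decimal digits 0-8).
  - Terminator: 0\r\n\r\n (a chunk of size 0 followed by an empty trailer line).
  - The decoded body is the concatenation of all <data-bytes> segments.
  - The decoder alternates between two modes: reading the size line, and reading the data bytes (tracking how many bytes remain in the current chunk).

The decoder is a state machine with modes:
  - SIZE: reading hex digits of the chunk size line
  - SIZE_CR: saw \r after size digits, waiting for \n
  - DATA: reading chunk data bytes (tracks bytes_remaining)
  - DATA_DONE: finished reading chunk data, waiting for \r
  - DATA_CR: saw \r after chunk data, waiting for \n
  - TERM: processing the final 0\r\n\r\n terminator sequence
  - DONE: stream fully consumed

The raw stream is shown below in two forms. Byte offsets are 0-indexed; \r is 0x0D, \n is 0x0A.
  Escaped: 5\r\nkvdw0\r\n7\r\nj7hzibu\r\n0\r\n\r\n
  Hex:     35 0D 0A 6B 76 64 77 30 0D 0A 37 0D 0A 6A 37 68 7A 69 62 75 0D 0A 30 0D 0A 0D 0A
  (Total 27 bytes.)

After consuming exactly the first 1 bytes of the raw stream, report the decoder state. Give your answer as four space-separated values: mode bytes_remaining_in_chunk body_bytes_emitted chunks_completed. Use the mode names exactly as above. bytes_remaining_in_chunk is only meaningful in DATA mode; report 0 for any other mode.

Byte 0 = '5': mode=SIZE remaining=0 emitted=0 chunks_done=0

Answer: SIZE 0 0 0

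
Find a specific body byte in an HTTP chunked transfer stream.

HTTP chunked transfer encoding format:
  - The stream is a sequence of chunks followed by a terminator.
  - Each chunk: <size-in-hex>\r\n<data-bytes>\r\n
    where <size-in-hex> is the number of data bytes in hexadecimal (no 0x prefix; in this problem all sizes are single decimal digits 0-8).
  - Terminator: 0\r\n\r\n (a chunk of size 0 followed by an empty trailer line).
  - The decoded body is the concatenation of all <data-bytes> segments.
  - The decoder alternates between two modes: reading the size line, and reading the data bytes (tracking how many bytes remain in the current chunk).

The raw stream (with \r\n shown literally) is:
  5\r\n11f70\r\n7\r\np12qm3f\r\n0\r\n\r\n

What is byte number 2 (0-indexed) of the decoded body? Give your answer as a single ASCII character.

Answer: f

Derivation:
Chunk 1: stream[0..1]='5' size=0x5=5, data at stream[3..8]='11f70' -> body[0..5], body so far='11f70'
Chunk 2: stream[10..11]='7' size=0x7=7, data at stream[13..20]='p12qm3f' -> body[5..12], body so far='11f70p12qm3f'
Chunk 3: stream[22..23]='0' size=0 (terminator). Final body='11f70p12qm3f' (12 bytes)
Body byte 2 = 'f'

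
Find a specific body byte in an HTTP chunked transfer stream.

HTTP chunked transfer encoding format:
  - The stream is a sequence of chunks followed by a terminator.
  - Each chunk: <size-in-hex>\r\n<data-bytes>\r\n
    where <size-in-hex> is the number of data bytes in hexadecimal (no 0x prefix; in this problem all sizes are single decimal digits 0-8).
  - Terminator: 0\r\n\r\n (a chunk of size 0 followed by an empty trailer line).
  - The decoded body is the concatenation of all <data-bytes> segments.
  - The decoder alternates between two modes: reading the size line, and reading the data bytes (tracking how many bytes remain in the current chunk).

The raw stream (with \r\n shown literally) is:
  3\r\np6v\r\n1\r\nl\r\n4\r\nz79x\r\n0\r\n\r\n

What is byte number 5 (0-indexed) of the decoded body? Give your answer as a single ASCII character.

Answer: 7

Derivation:
Chunk 1: stream[0..1]='3' size=0x3=3, data at stream[3..6]='p6v' -> body[0..3], body so far='p6v'
Chunk 2: stream[8..9]='1' size=0x1=1, data at stream[11..12]='l' -> body[3..4], body so far='p6vl'
Chunk 3: stream[14..15]='4' size=0x4=4, data at stream[17..21]='z79x' -> body[4..8], body so far='p6vlz79x'
Chunk 4: stream[23..24]='0' size=0 (terminator). Final body='p6vlz79x' (8 bytes)
Body byte 5 = '7'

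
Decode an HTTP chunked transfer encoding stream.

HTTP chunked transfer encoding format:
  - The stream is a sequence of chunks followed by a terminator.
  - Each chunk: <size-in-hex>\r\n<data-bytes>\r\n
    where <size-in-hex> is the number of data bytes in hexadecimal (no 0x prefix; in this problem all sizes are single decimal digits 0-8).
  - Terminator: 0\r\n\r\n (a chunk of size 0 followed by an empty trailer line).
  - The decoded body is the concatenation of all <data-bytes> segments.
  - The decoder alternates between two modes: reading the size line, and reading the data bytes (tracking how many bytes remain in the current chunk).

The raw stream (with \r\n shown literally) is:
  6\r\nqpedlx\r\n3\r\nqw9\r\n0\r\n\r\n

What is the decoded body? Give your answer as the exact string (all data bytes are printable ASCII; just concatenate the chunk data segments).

Answer: qpedlxqw9

Derivation:
Chunk 1: stream[0..1]='6' size=0x6=6, data at stream[3..9]='qpedlx' -> body[0..6], body so far='qpedlx'
Chunk 2: stream[11..12]='3' size=0x3=3, data at stream[14..17]='qw9' -> body[6..9], body so far='qpedlxqw9'
Chunk 3: stream[19..20]='0' size=0 (terminator). Final body='qpedlxqw9' (9 bytes)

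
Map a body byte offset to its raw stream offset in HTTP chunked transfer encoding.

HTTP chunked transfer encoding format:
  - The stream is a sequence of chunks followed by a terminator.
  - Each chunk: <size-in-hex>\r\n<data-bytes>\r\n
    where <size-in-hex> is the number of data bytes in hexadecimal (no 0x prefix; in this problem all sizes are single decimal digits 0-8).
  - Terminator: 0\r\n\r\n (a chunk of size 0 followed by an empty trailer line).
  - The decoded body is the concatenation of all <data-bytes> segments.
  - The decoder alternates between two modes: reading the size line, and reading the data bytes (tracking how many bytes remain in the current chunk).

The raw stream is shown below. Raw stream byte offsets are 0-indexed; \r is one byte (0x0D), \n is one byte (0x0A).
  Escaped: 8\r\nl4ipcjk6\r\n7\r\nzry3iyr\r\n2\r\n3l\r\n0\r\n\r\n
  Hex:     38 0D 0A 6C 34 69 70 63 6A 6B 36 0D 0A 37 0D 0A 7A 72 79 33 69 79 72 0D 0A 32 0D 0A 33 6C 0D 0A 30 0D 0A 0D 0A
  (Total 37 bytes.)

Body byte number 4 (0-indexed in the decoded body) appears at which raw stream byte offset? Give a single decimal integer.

Answer: 7

Derivation:
Chunk 1: stream[0..1]='8' size=0x8=8, data at stream[3..11]='l4ipcjk6' -> body[0..8], body so far='l4ipcjk6'
Chunk 2: stream[13..14]='7' size=0x7=7, data at stream[16..23]='zry3iyr' -> body[8..15], body so far='l4ipcjk6zry3iyr'
Chunk 3: stream[25..26]='2' size=0x2=2, data at stream[28..30]='3l' -> body[15..17], body so far='l4ipcjk6zry3iyr3l'
Chunk 4: stream[32..33]='0' size=0 (terminator). Final body='l4ipcjk6zry3iyr3l' (17 bytes)
Body byte 4 at stream offset 7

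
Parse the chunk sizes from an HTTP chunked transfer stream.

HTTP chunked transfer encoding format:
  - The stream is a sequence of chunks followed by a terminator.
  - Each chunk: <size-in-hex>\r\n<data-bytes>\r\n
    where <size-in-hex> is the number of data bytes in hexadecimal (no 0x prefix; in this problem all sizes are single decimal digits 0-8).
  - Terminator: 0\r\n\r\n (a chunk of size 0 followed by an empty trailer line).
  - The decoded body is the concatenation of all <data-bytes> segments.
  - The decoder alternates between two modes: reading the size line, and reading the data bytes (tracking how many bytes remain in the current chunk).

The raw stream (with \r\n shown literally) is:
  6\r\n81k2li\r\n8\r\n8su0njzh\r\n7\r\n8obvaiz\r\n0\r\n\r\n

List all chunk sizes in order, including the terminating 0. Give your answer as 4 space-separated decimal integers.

Chunk 1: stream[0..1]='6' size=0x6=6, data at stream[3..9]='81k2li' -> body[0..6], body so far='81k2li'
Chunk 2: stream[11..12]='8' size=0x8=8, data at stream[14..22]='8su0njzh' -> body[6..14], body so far='81k2li8su0njzh'
Chunk 3: stream[24..25]='7' size=0x7=7, data at stream[27..34]='8obvaiz' -> body[14..21], body so far='81k2li8su0njzh8obvaiz'
Chunk 4: stream[36..37]='0' size=0 (terminator). Final body='81k2li8su0njzh8obvaiz' (21 bytes)

Answer: 6 8 7 0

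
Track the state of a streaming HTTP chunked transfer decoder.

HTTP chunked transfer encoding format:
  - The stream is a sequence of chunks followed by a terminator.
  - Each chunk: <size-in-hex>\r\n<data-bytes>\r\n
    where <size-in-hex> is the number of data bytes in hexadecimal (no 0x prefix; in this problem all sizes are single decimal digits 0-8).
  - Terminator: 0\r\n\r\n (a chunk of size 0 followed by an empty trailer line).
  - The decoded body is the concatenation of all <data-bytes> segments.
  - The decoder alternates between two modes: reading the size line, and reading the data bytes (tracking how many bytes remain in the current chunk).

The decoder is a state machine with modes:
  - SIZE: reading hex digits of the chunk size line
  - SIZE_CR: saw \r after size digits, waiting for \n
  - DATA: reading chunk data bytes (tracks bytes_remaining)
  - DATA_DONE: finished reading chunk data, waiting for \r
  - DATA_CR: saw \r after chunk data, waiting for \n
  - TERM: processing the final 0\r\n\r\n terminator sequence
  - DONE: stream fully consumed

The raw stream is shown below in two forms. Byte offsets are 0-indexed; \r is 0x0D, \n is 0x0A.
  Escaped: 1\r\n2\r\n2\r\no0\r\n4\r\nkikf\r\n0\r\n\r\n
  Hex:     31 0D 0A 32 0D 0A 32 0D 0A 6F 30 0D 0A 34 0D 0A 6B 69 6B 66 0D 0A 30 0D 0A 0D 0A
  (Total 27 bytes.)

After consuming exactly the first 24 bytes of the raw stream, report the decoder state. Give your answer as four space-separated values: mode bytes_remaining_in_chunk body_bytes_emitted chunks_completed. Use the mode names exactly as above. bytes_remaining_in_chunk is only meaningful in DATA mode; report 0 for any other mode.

Byte 0 = '1': mode=SIZE remaining=0 emitted=0 chunks_done=0
Byte 1 = 0x0D: mode=SIZE_CR remaining=0 emitted=0 chunks_done=0
Byte 2 = 0x0A: mode=DATA remaining=1 emitted=0 chunks_done=0
Byte 3 = '2': mode=DATA_DONE remaining=0 emitted=1 chunks_done=0
Byte 4 = 0x0D: mode=DATA_CR remaining=0 emitted=1 chunks_done=0
Byte 5 = 0x0A: mode=SIZE remaining=0 emitted=1 chunks_done=1
Byte 6 = '2': mode=SIZE remaining=0 emitted=1 chunks_done=1
Byte 7 = 0x0D: mode=SIZE_CR remaining=0 emitted=1 chunks_done=1
Byte 8 = 0x0A: mode=DATA remaining=2 emitted=1 chunks_done=1
Byte 9 = 'o': mode=DATA remaining=1 emitted=2 chunks_done=1
Byte 10 = '0': mode=DATA_DONE remaining=0 emitted=3 chunks_done=1
Byte 11 = 0x0D: mode=DATA_CR remaining=0 emitted=3 chunks_done=1
Byte 12 = 0x0A: mode=SIZE remaining=0 emitted=3 chunks_done=2
Byte 13 = '4': mode=SIZE remaining=0 emitted=3 chunks_done=2
Byte 14 = 0x0D: mode=SIZE_CR remaining=0 emitted=3 chunks_done=2
Byte 15 = 0x0A: mode=DATA remaining=4 emitted=3 chunks_done=2
Byte 16 = 'k': mode=DATA remaining=3 emitted=4 chunks_done=2
Byte 17 = 'i': mode=DATA remaining=2 emitted=5 chunks_done=2
Byte 18 = 'k': mode=DATA remaining=1 emitted=6 chunks_done=2
Byte 19 = 'f': mode=DATA_DONE remaining=0 emitted=7 chunks_done=2
Byte 20 = 0x0D: mode=DATA_CR remaining=0 emitted=7 chunks_done=2
Byte 21 = 0x0A: mode=SIZE remaining=0 emitted=7 chunks_done=3
Byte 22 = '0': mode=SIZE remaining=0 emitted=7 chunks_done=3
Byte 23 = 0x0D: mode=SIZE_CR remaining=0 emitted=7 chunks_done=3

Answer: SIZE_CR 0 7 3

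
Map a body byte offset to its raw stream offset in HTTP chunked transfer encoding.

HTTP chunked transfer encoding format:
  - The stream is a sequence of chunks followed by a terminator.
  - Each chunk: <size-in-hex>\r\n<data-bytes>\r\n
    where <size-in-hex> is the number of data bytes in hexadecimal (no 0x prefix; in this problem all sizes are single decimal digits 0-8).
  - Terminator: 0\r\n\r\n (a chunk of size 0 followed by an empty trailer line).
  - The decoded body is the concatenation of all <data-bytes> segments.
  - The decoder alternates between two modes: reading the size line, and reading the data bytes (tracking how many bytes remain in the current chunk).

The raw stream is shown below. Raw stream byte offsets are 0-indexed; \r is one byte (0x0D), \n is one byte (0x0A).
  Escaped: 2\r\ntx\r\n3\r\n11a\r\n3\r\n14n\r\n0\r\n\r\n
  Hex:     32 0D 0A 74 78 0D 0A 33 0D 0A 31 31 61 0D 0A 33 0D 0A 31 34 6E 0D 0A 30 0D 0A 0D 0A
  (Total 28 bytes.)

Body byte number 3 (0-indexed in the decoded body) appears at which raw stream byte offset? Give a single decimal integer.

Chunk 1: stream[0..1]='2' size=0x2=2, data at stream[3..5]='tx' -> body[0..2], body so far='tx'
Chunk 2: stream[7..8]='3' size=0x3=3, data at stream[10..13]='11a' -> body[2..5], body so far='tx11a'
Chunk 3: stream[15..16]='3' size=0x3=3, data at stream[18..21]='14n' -> body[5..8], body so far='tx11a14n'
Chunk 4: stream[23..24]='0' size=0 (terminator). Final body='tx11a14n' (8 bytes)
Body byte 3 at stream offset 11

Answer: 11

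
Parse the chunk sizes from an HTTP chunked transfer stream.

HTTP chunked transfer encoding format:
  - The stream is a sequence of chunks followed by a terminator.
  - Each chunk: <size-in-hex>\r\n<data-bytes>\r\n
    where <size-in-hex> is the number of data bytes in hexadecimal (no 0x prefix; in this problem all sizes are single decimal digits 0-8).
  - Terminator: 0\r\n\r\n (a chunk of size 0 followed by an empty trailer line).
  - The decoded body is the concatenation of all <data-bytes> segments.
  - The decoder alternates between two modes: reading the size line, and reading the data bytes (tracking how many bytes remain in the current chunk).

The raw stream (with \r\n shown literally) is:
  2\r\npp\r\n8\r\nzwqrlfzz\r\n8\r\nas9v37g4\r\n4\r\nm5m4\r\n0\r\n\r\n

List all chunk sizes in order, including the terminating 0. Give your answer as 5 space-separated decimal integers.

Answer: 2 8 8 4 0

Derivation:
Chunk 1: stream[0..1]='2' size=0x2=2, data at stream[3..5]='pp' -> body[0..2], body so far='pp'
Chunk 2: stream[7..8]='8' size=0x8=8, data at stream[10..18]='zwqrlfzz' -> body[2..10], body so far='ppzwqrlfzz'
Chunk 3: stream[20..21]='8' size=0x8=8, data at stream[23..31]='as9v37g4' -> body[10..18], body so far='ppzwqrlfzzas9v37g4'
Chunk 4: stream[33..34]='4' size=0x4=4, data at stream[36..40]='m5m4' -> body[18..22], body so far='ppzwqrlfzzas9v37g4m5m4'
Chunk 5: stream[42..43]='0' size=0 (terminator). Final body='ppzwqrlfzzas9v37g4m5m4' (22 bytes)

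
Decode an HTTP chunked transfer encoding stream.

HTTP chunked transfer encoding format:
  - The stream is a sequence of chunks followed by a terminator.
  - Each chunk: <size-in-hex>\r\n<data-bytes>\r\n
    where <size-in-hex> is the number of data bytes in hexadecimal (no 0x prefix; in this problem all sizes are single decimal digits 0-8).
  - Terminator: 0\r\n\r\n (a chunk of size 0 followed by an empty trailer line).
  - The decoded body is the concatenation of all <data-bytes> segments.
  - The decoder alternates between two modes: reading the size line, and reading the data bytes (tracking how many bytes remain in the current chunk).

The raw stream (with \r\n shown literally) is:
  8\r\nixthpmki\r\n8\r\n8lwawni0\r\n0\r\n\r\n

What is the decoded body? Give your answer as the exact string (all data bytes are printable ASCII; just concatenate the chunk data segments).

Answer: ixthpmki8lwawni0

Derivation:
Chunk 1: stream[0..1]='8' size=0x8=8, data at stream[3..11]='ixthpmki' -> body[0..8], body so far='ixthpmki'
Chunk 2: stream[13..14]='8' size=0x8=8, data at stream[16..24]='8lwawni0' -> body[8..16], body so far='ixthpmki8lwawni0'
Chunk 3: stream[26..27]='0' size=0 (terminator). Final body='ixthpmki8lwawni0' (16 bytes)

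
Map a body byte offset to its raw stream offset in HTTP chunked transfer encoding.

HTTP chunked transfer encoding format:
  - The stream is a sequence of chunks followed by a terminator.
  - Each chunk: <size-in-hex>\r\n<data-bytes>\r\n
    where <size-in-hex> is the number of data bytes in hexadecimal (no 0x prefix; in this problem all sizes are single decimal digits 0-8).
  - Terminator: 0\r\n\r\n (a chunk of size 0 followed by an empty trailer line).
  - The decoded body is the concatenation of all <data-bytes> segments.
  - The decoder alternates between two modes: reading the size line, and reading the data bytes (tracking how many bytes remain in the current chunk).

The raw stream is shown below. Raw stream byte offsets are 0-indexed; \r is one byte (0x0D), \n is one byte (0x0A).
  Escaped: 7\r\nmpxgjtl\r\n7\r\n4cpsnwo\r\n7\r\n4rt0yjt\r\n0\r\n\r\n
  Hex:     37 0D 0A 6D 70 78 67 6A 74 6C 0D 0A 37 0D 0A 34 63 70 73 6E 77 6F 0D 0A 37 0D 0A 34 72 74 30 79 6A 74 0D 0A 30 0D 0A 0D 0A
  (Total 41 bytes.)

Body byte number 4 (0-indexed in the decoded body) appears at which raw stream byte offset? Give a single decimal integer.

Answer: 7

Derivation:
Chunk 1: stream[0..1]='7' size=0x7=7, data at stream[3..10]='mpxgjtl' -> body[0..7], body so far='mpxgjtl'
Chunk 2: stream[12..13]='7' size=0x7=7, data at stream[15..22]='4cpsnwo' -> body[7..14], body so far='mpxgjtl4cpsnwo'
Chunk 3: stream[24..25]='7' size=0x7=7, data at stream[27..34]='4rt0yjt' -> body[14..21], body so far='mpxgjtl4cpsnwo4rt0yjt'
Chunk 4: stream[36..37]='0' size=0 (terminator). Final body='mpxgjtl4cpsnwo4rt0yjt' (21 bytes)
Body byte 4 at stream offset 7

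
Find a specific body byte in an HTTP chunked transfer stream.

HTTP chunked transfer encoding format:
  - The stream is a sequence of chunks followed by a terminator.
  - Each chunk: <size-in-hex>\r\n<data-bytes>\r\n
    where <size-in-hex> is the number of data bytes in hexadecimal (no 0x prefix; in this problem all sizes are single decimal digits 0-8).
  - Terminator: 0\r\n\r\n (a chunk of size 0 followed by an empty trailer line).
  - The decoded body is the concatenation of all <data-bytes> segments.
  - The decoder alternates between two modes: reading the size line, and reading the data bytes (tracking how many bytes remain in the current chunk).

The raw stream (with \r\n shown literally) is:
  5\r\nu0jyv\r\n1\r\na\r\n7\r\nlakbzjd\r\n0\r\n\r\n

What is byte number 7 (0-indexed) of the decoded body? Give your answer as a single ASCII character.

Chunk 1: stream[0..1]='5' size=0x5=5, data at stream[3..8]='u0jyv' -> body[0..5], body so far='u0jyv'
Chunk 2: stream[10..11]='1' size=0x1=1, data at stream[13..14]='a' -> body[5..6], body so far='u0jyva'
Chunk 3: stream[16..17]='7' size=0x7=7, data at stream[19..26]='lakbzjd' -> body[6..13], body so far='u0jyvalakbzjd'
Chunk 4: stream[28..29]='0' size=0 (terminator). Final body='u0jyvalakbzjd' (13 bytes)
Body byte 7 = 'a'

Answer: a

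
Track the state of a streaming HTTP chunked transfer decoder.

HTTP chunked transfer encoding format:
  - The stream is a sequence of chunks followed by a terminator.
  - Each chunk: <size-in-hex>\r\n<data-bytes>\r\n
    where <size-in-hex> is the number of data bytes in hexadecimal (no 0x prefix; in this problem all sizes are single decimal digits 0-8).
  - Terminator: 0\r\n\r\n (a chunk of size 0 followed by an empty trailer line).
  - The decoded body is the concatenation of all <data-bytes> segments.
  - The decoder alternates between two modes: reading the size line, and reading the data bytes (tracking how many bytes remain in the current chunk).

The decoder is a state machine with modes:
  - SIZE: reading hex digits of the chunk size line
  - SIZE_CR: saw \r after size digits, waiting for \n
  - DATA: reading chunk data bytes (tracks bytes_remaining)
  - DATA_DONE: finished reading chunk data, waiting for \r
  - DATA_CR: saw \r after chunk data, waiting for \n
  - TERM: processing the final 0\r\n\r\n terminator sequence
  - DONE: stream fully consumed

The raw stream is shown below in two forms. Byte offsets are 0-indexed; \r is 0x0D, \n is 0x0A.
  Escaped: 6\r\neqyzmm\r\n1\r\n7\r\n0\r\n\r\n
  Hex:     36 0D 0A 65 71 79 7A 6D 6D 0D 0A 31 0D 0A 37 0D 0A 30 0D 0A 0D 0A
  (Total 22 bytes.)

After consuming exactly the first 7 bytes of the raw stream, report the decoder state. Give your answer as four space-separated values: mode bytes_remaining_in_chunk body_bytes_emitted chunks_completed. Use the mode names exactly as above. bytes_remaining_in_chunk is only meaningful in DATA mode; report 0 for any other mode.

Answer: DATA 2 4 0

Derivation:
Byte 0 = '6': mode=SIZE remaining=0 emitted=0 chunks_done=0
Byte 1 = 0x0D: mode=SIZE_CR remaining=0 emitted=0 chunks_done=0
Byte 2 = 0x0A: mode=DATA remaining=6 emitted=0 chunks_done=0
Byte 3 = 'e': mode=DATA remaining=5 emitted=1 chunks_done=0
Byte 4 = 'q': mode=DATA remaining=4 emitted=2 chunks_done=0
Byte 5 = 'y': mode=DATA remaining=3 emitted=3 chunks_done=0
Byte 6 = 'z': mode=DATA remaining=2 emitted=4 chunks_done=0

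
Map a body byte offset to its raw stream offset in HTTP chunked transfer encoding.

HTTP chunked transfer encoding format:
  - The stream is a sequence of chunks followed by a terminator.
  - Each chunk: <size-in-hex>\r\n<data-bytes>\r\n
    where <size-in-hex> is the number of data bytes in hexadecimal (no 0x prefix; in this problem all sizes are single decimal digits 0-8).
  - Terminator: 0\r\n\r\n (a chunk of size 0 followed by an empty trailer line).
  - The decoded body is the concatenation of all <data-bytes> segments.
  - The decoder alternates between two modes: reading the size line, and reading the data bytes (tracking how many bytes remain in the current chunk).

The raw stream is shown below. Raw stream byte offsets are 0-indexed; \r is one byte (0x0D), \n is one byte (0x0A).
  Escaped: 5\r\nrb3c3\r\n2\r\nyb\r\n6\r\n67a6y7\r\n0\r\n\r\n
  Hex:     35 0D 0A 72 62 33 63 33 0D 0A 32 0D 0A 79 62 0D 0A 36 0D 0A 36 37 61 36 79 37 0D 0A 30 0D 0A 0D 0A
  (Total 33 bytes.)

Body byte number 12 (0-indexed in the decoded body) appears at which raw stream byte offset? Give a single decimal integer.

Chunk 1: stream[0..1]='5' size=0x5=5, data at stream[3..8]='rb3c3' -> body[0..5], body so far='rb3c3'
Chunk 2: stream[10..11]='2' size=0x2=2, data at stream[13..15]='yb' -> body[5..7], body so far='rb3c3yb'
Chunk 3: stream[17..18]='6' size=0x6=6, data at stream[20..26]='67a6y7' -> body[7..13], body so far='rb3c3yb67a6y7'
Chunk 4: stream[28..29]='0' size=0 (terminator). Final body='rb3c3yb67a6y7' (13 bytes)
Body byte 12 at stream offset 25

Answer: 25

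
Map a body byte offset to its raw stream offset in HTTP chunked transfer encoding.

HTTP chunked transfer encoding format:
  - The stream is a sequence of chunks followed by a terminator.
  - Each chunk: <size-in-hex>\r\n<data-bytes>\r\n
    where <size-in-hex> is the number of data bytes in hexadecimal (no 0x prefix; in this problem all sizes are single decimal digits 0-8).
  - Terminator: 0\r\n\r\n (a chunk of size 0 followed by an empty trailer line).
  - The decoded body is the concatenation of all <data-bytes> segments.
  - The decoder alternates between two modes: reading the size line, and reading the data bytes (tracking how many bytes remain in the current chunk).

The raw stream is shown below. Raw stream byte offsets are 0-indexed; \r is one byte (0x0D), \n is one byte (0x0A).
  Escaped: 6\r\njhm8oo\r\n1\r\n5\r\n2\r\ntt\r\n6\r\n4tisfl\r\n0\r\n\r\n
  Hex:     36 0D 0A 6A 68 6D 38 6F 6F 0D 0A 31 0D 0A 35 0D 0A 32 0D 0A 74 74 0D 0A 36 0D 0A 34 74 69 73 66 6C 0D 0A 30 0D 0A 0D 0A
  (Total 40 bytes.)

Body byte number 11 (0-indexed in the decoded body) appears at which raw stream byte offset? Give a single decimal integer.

Chunk 1: stream[0..1]='6' size=0x6=6, data at stream[3..9]='jhm8oo' -> body[0..6], body so far='jhm8oo'
Chunk 2: stream[11..12]='1' size=0x1=1, data at stream[14..15]='5' -> body[6..7], body so far='jhm8oo5'
Chunk 3: stream[17..18]='2' size=0x2=2, data at stream[20..22]='tt' -> body[7..9], body so far='jhm8oo5tt'
Chunk 4: stream[24..25]='6' size=0x6=6, data at stream[27..33]='4tisfl' -> body[9..15], body so far='jhm8oo5tt4tisfl'
Chunk 5: stream[35..36]='0' size=0 (terminator). Final body='jhm8oo5tt4tisfl' (15 bytes)
Body byte 11 at stream offset 29

Answer: 29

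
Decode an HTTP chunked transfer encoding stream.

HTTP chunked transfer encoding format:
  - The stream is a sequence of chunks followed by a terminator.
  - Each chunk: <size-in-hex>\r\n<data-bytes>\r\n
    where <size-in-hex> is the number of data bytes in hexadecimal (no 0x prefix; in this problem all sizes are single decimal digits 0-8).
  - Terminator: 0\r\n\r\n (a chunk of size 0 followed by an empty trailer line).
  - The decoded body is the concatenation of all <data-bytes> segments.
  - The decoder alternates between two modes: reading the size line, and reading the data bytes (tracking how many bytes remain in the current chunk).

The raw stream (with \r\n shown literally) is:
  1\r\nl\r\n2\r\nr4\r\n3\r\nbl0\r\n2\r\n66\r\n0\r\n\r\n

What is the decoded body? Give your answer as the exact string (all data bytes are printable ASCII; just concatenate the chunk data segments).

Chunk 1: stream[0..1]='1' size=0x1=1, data at stream[3..4]='l' -> body[0..1], body so far='l'
Chunk 2: stream[6..7]='2' size=0x2=2, data at stream[9..11]='r4' -> body[1..3], body so far='lr4'
Chunk 3: stream[13..14]='3' size=0x3=3, data at stream[16..19]='bl0' -> body[3..6], body so far='lr4bl0'
Chunk 4: stream[21..22]='2' size=0x2=2, data at stream[24..26]='66' -> body[6..8], body so far='lr4bl066'
Chunk 5: stream[28..29]='0' size=0 (terminator). Final body='lr4bl066' (8 bytes)

Answer: lr4bl066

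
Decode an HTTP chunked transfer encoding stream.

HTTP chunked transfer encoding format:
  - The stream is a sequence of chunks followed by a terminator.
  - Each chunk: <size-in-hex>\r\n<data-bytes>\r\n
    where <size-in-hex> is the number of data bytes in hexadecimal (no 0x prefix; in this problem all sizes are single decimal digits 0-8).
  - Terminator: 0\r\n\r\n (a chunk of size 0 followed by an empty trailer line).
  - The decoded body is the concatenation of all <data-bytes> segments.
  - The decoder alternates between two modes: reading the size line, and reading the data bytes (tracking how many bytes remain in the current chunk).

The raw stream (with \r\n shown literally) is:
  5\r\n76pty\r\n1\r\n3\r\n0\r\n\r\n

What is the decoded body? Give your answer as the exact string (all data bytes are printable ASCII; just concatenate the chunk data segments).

Chunk 1: stream[0..1]='5' size=0x5=5, data at stream[3..8]='76pty' -> body[0..5], body so far='76pty'
Chunk 2: stream[10..11]='1' size=0x1=1, data at stream[13..14]='3' -> body[5..6], body so far='76pty3'
Chunk 3: stream[16..17]='0' size=0 (terminator). Final body='76pty3' (6 bytes)

Answer: 76pty3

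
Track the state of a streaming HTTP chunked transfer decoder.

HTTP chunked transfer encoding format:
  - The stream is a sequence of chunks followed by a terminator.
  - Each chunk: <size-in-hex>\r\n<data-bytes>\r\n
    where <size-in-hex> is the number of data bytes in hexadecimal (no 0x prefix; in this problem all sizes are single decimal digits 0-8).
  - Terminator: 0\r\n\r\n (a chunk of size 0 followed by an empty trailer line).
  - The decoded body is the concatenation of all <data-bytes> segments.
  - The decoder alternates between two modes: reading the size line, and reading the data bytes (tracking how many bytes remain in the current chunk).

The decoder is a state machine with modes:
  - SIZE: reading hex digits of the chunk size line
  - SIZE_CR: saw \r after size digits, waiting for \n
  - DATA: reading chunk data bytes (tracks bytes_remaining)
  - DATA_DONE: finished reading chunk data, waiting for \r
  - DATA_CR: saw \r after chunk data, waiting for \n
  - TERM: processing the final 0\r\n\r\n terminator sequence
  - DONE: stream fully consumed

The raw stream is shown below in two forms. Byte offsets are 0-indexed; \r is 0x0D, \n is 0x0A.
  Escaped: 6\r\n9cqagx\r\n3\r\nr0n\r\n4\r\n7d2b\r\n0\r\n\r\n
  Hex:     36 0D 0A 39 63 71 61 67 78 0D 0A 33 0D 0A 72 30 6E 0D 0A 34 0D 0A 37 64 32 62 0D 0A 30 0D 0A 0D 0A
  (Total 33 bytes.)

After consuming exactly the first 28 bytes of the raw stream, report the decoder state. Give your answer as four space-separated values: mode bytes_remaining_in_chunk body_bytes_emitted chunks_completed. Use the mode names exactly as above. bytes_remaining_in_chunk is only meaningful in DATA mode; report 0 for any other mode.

Byte 0 = '6': mode=SIZE remaining=0 emitted=0 chunks_done=0
Byte 1 = 0x0D: mode=SIZE_CR remaining=0 emitted=0 chunks_done=0
Byte 2 = 0x0A: mode=DATA remaining=6 emitted=0 chunks_done=0
Byte 3 = '9': mode=DATA remaining=5 emitted=1 chunks_done=0
Byte 4 = 'c': mode=DATA remaining=4 emitted=2 chunks_done=0
Byte 5 = 'q': mode=DATA remaining=3 emitted=3 chunks_done=0
Byte 6 = 'a': mode=DATA remaining=2 emitted=4 chunks_done=0
Byte 7 = 'g': mode=DATA remaining=1 emitted=5 chunks_done=0
Byte 8 = 'x': mode=DATA_DONE remaining=0 emitted=6 chunks_done=0
Byte 9 = 0x0D: mode=DATA_CR remaining=0 emitted=6 chunks_done=0
Byte 10 = 0x0A: mode=SIZE remaining=0 emitted=6 chunks_done=1
Byte 11 = '3': mode=SIZE remaining=0 emitted=6 chunks_done=1
Byte 12 = 0x0D: mode=SIZE_CR remaining=0 emitted=6 chunks_done=1
Byte 13 = 0x0A: mode=DATA remaining=3 emitted=6 chunks_done=1
Byte 14 = 'r': mode=DATA remaining=2 emitted=7 chunks_done=1
Byte 15 = '0': mode=DATA remaining=1 emitted=8 chunks_done=1
Byte 16 = 'n': mode=DATA_DONE remaining=0 emitted=9 chunks_done=1
Byte 17 = 0x0D: mode=DATA_CR remaining=0 emitted=9 chunks_done=1
Byte 18 = 0x0A: mode=SIZE remaining=0 emitted=9 chunks_done=2
Byte 19 = '4': mode=SIZE remaining=0 emitted=9 chunks_done=2
Byte 20 = 0x0D: mode=SIZE_CR remaining=0 emitted=9 chunks_done=2
Byte 21 = 0x0A: mode=DATA remaining=4 emitted=9 chunks_done=2
Byte 22 = '7': mode=DATA remaining=3 emitted=10 chunks_done=2
Byte 23 = 'd': mode=DATA remaining=2 emitted=11 chunks_done=2
Byte 24 = '2': mode=DATA remaining=1 emitted=12 chunks_done=2
Byte 25 = 'b': mode=DATA_DONE remaining=0 emitted=13 chunks_done=2
Byte 26 = 0x0D: mode=DATA_CR remaining=0 emitted=13 chunks_done=2
Byte 27 = 0x0A: mode=SIZE remaining=0 emitted=13 chunks_done=3

Answer: SIZE 0 13 3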